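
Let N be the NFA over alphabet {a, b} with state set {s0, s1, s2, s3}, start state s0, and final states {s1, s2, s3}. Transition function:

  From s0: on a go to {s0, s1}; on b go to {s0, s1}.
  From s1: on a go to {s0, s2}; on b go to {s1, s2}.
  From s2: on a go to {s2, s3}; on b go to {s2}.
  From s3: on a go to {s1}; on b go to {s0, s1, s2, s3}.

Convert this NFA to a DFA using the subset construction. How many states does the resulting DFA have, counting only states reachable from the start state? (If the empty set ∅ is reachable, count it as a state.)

4

Start state of the DFA: {s0}.
{s0} --a--> {s0, s1}  [new]
{s0} --b--> {s0, s1}  [seen]
{s0, s1} --a--> {s0, s1, s2}  [new]
{s0, s1} --b--> {s0, s1, s2}  [seen]
{s0, s1, s2} --a--> {s0, s1, s2, s3}  [new]
{s0, s1, s2} --b--> {s0, s1, s2}  [seen]
{s0, s1, s2, s3} --a--> {s0, s1, s2, s3}  [seen]
{s0, s1, s2, s3} --b--> {s0, s1, s2, s3}  [seen]
Reachable DFA states: {s0}, {s0, s1}, {s0, s1, s2}, {s0, s1, s2, s3}.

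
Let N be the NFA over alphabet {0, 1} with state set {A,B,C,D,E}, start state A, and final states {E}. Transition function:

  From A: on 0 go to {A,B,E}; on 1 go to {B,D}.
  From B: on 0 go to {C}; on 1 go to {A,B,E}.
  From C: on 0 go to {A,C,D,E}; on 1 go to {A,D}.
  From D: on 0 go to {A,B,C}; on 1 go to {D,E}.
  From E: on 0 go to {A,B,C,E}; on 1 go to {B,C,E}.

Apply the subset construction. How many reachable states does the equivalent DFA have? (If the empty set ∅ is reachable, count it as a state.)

Start state of the DFA: {A}.
{A} --0--> {A,B,E}  [new]
{A} --1--> {B,D}  [new]
{A,B,E} --0--> {A,B,C,E}  [new]
{A,B,E} --1--> {A,B,C,D,E}  [new]
{B,D} --0--> {A,B,C}  [new]
{B,D} --1--> {A,B,D,E}  [new]
{A,B,C,E} --0--> {A,B,C,D,E}  [seen]
{A,B,C,E} --1--> {A,B,C,D,E}  [seen]
{A,B,C,D,E} --0--> {A,B,C,D,E}  [seen]
{A,B,C,D,E} --1--> {A,B,C,D,E}  [seen]
{A,B,C} --0--> {A,B,C,D,E}  [seen]
{A,B,C} --1--> {A,B,D,E}  [seen]
{A,B,D,E} --0--> {A,B,C,E}  [seen]
{A,B,D,E} --1--> {A,B,C,D,E}  [seen]
Reachable DFA states: {A}, {A,B,E}, {B,D}, {A,B,C,E}, {A,B,C,D,E}, {A,B,C}, {A,B,D,E}.

7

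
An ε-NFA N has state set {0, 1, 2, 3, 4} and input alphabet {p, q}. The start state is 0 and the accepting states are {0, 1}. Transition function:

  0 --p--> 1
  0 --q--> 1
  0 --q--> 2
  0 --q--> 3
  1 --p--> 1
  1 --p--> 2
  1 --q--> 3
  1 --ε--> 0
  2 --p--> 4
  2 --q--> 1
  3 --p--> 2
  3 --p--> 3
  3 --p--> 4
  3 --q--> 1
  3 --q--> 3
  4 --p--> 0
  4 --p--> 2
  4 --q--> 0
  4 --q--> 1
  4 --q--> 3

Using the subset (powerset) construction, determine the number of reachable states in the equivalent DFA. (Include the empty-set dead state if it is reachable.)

Start state of the DFA: {0} (ε-closure of the NFA start).
{0} --p--> {0, 1}  [new]
{0} --q--> {0, 1, 2, 3}  [new]
{0, 1} --p--> {0, 1, 2}  [new]
{0, 1} --q--> {0, 1, 2, 3}  [seen]
{0, 1, 2, 3} --p--> {0, 1, 2, 3, 4}  [new]
{0, 1, 2, 3} --q--> {0, 1, 2, 3}  [seen]
{0, 1, 2} --p--> {0, 1, 2, 4}  [new]
{0, 1, 2} --q--> {0, 1, 2, 3}  [seen]
{0, 1, 2, 3, 4} --p--> {0, 1, 2, 3, 4}  [seen]
{0, 1, 2, 3, 4} --q--> {0, 1, 2, 3}  [seen]
{0, 1, 2, 4} --p--> {0, 1, 2, 4}  [seen]
{0, 1, 2, 4} --q--> {0, 1, 2, 3}  [seen]
Reachable DFA states: {0}, {0, 1}, {0, 1, 2, 3}, {0, 1, 2}, {0, 1, 2, 3, 4}, {0, 1, 2, 4}.

6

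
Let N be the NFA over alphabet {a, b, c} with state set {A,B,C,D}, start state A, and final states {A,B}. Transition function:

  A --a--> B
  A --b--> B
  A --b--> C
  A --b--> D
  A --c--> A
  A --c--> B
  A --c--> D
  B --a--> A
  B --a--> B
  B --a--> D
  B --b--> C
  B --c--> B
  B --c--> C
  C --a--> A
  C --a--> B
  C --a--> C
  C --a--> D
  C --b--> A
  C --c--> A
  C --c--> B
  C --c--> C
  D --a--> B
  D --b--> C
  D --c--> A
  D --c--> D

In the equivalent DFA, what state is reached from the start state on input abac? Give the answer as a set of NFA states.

{A,B,C,D}

Start: {A}.
δ(A,a) = {B}.
Union: {B}.
After a: {B}.
δ(B,b) = {C}.
Union: {C}.
After b: {C}.
δ(C,a) = {A,B,C,D}.
Union: {A,B,C,D}.
After a: {A,B,C,D}.
δ(A,c) = {A,B,D}; δ(B,c) = {B,C}; δ(C,c) = {A,B,C}; δ(D,c) = {A,D}.
Union: {A,B,C,D}.
After c: {A,B,C,D}.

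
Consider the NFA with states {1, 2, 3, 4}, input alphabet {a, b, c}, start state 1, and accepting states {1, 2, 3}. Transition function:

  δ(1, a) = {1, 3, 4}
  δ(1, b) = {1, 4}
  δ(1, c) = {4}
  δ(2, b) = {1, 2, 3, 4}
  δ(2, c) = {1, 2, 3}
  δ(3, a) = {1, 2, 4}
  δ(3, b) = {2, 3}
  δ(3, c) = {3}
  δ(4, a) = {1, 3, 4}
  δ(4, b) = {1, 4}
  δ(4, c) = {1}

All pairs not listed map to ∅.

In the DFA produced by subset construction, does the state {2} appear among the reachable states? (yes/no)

Start state of the DFA: {1}.
{1} --a--> {1, 3, 4}  [new]
{1} --b--> {1, 4}  [new]
{1} --c--> {4}  [new]
{1, 3, 4} --a--> {1, 2, 3, 4}  [new]
{1, 3, 4} --b--> {1, 2, 3, 4}  [seen]
{1, 3, 4} --c--> {1, 3, 4}  [seen]
{1, 4} --a--> {1, 3, 4}  [seen]
{1, 4} --b--> {1, 4}  [seen]
{1, 4} --c--> {1, 4}  [seen]
{4} --a--> {1, 3, 4}  [seen]
{4} --b--> {1, 4}  [seen]
{4} --c--> {1}  [seen]
{1, 2, 3, 4} --a--> {1, 2, 3, 4}  [seen]
{1, 2, 3, 4} --b--> {1, 2, 3, 4}  [seen]
{1, 2, 3, 4} --c--> {1, 2, 3, 4}  [seen]
Reachable DFA states: {1}, {1, 3, 4}, {1, 4}, {4}, {1, 2, 3, 4}.
{2} is not among them.

no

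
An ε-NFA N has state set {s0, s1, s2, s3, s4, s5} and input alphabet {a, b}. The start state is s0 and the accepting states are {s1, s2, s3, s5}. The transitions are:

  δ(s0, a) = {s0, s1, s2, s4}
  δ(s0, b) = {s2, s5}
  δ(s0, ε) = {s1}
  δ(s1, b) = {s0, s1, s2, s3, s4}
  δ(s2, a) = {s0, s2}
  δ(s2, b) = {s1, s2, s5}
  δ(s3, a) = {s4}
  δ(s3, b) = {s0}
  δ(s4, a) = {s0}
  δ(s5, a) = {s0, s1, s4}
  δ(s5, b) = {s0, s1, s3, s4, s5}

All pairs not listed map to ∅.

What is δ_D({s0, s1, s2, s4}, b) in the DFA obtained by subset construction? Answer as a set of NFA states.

δ(s0,b) = {s2, s5}; δ(s1,b) = {s0, s1, s2, s3, s4}; δ(s2,b) = {s1, s2, s5}; δ(s4,b) = ∅.
Union: {s0, s1, s2, s3, s4, s5}.

{s0, s1, s2, s3, s4, s5}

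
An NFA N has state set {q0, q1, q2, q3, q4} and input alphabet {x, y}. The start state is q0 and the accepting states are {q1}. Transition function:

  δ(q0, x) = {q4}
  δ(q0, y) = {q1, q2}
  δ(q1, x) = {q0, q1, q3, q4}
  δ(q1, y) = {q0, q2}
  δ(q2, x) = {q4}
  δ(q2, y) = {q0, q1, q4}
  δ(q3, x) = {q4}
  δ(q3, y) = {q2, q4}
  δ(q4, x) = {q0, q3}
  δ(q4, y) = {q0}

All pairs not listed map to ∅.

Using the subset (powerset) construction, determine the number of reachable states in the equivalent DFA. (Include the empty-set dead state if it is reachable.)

Start state of the DFA: {q0}.
{q0} --x--> {q4}  [new]
{q0} --y--> {q1, q2}  [new]
{q4} --x--> {q0, q3}  [new]
{q4} --y--> {q0}  [seen]
{q1, q2} --x--> {q0, q1, q3, q4}  [new]
{q1, q2} --y--> {q0, q1, q2, q4}  [new]
{q0, q3} --x--> {q4}  [seen]
{q0, q3} --y--> {q1, q2, q4}  [new]
{q0, q1, q3, q4} --x--> {q0, q1, q3, q4}  [seen]
{q0, q1, q3, q4} --y--> {q0, q1, q2, q4}  [seen]
{q0, q1, q2, q4} --x--> {q0, q1, q3, q4}  [seen]
{q0, q1, q2, q4} --y--> {q0, q1, q2, q4}  [seen]
{q1, q2, q4} --x--> {q0, q1, q3, q4}  [seen]
{q1, q2, q4} --y--> {q0, q1, q2, q4}  [seen]
Reachable DFA states: {q0}, {q4}, {q1, q2}, {q0, q3}, {q0, q1, q3, q4}, {q0, q1, q2, q4}, {q1, q2, q4}.

7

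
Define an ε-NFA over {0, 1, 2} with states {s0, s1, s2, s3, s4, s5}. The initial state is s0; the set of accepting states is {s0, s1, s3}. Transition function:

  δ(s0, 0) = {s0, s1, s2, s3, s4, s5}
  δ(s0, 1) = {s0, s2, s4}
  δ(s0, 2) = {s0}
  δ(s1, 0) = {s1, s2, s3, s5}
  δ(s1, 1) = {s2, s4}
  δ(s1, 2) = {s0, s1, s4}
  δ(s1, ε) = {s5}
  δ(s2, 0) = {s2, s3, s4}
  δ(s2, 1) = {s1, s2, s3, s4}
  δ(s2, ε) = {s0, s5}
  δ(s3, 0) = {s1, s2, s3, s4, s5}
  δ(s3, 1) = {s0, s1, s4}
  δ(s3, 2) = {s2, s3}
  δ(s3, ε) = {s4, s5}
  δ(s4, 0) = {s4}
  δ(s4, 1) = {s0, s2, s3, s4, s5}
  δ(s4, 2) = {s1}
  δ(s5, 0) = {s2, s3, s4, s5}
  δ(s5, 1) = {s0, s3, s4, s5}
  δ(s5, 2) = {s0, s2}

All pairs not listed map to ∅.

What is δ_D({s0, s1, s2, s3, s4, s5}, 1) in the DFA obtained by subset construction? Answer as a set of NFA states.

δ(s0,1) = {s0, s2, s4}; δ(s1,1) = {s2, s4}; δ(s2,1) = {s1, s2, s3, s4}; δ(s3,1) = {s0, s1, s4}; δ(s4,1) = {s0, s2, s3, s4, s5}; δ(s5,1) = {s0, s3, s4, s5}.
Union: {s0, s1, s2, s3, s4, s5}.

{s0, s1, s2, s3, s4, s5}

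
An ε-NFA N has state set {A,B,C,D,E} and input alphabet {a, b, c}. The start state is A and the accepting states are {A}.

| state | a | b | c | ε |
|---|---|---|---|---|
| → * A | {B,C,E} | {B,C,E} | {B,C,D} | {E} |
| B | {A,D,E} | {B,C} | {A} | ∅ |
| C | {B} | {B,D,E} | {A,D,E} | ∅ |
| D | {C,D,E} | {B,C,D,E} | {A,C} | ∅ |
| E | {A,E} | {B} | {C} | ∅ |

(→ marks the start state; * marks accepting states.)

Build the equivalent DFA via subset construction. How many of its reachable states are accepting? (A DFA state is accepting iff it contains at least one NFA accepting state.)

Start state of the DFA: {A,E} (ε-closure of the NFA start).
{A,E} --a--> {A,B,C,E}  [new]
{A,E} --b--> {B,C,E}  [new]
{A,E} --c--> {B,C,D}  [new]
{A,B,C,E} --a--> {A,B,C,D,E}  [new]
{A,B,C,E} --b--> {B,C,D,E}  [new]
{A,B,C,E} --c--> {A,B,C,D,E}  [seen]
{B,C,E} --a--> {A,B,D,E}  [new]
{B,C,E} --b--> {B,C,D,E}  [seen]
{B,C,E} --c--> {A,C,D,E}  [new]
{B,C,D} --a--> {A,B,C,D,E}  [seen]
{B,C,D} --b--> {B,C,D,E}  [seen]
{B,C,D} --c--> {A,C,D,E}  [seen]
{A,B,C,D,E} --a--> {A,B,C,D,E}  [seen]
{A,B,C,D,E} --b--> {B,C,D,E}  [seen]
{A,B,C,D,E} --c--> {A,B,C,D,E}  [seen]
{B,C,D,E} --a--> {A,B,C,D,E}  [seen]
{B,C,D,E} --b--> {B,C,D,E}  [seen]
{B,C,D,E} --c--> {A,C,D,E}  [seen]
{A,B,D,E} --a--> {A,B,C,D,E}  [seen]
{A,B,D,E} --b--> {B,C,D,E}  [seen]
{A,B,D,E} --c--> {A,B,C,D,E}  [seen]
{A,C,D,E} --a--> {A,B,C,D,E}  [seen]
{A,C,D,E} --b--> {B,C,D,E}  [seen]
{A,C,D,E} --c--> {A,B,C,D,E}  [seen]
Reachable DFA states: {A,E}, {A,B,C,E}, {B,C,E}, {B,C,D}, {A,B,C,D,E}, {B,C,D,E}, {A,B,D,E}, {A,C,D,E}.
Accepting DFA states (contain an NFA accepting state): {A,E}, {A,B,C,E}, {A,B,C,D,E}, {A,B,D,E}, {A,C,D,E}.

5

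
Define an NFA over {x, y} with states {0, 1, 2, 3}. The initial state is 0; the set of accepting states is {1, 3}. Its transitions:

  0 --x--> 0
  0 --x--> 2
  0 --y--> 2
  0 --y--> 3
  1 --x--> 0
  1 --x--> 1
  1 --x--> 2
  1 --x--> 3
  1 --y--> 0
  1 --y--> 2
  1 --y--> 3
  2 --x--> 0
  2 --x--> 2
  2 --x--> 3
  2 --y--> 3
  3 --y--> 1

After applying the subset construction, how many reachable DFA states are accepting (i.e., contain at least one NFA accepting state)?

Start state of the DFA: {0}.
{0} --x--> {0, 2}  [new]
{0} --y--> {2, 3}  [new]
{0, 2} --x--> {0, 2, 3}  [new]
{0, 2} --y--> {2, 3}  [seen]
{2, 3} --x--> {0, 2, 3}  [seen]
{2, 3} --y--> {1, 3}  [new]
{0, 2, 3} --x--> {0, 2, 3}  [seen]
{0, 2, 3} --y--> {1, 2, 3}  [new]
{1, 3} --x--> {0, 1, 2, 3}  [new]
{1, 3} --y--> {0, 1, 2, 3}  [seen]
{1, 2, 3} --x--> {0, 1, 2, 3}  [seen]
{1, 2, 3} --y--> {0, 1, 2, 3}  [seen]
{0, 1, 2, 3} --x--> {0, 1, 2, 3}  [seen]
{0, 1, 2, 3} --y--> {0, 1, 2, 3}  [seen]
Reachable DFA states: {0}, {0, 2}, {2, 3}, {0, 2, 3}, {1, 3}, {1, 2, 3}, {0, 1, 2, 3}.
Accepting DFA states (contain an NFA accepting state): {2, 3}, {0, 2, 3}, {1, 3}, {1, 2, 3}, {0, 1, 2, 3}.

5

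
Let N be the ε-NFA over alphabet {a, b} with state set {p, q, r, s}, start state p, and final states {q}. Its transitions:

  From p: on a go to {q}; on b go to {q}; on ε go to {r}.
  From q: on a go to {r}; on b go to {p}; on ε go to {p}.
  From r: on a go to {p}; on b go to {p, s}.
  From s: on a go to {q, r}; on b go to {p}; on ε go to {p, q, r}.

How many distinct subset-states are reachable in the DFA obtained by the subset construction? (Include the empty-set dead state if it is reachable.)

3

Start state of the DFA: {p, r} (ε-closure of the NFA start).
{p, r} --a--> {p, q, r}  [new]
{p, r} --b--> {p, q, r, s}  [new]
{p, q, r} --a--> {p, q, r}  [seen]
{p, q, r} --b--> {p, q, r, s}  [seen]
{p, q, r, s} --a--> {p, q, r}  [seen]
{p, q, r, s} --b--> {p, q, r, s}  [seen]
Reachable DFA states: {p, r}, {p, q, r}, {p, q, r, s}.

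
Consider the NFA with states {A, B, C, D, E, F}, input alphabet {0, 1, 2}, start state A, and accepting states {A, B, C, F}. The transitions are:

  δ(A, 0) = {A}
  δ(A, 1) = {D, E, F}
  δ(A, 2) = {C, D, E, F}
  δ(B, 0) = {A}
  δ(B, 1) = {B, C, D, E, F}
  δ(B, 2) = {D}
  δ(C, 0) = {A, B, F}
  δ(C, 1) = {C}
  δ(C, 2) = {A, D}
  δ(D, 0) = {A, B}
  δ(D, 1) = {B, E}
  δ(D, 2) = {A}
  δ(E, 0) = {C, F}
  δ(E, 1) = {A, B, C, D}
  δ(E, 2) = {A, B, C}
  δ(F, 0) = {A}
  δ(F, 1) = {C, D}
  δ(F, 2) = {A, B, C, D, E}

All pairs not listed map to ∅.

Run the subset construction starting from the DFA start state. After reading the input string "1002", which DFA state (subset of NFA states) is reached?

{A, B, C, D, E, F}

Start: {A}.
δ(A,1) = {D, E, F}.
Union: {D, E, F}.
After 1: {D, E, F}.
δ(D,0) = {A, B}; δ(E,0) = {C, F}; δ(F,0) = {A}.
Union: {A, B, C, F}.
After 0: {A, B, C, F}.
δ(A,0) = {A}; δ(B,0) = {A}; δ(C,0) = {A, B, F}; δ(F,0) = {A}.
Union: {A, B, F}.
After 0: {A, B, F}.
δ(A,2) = {C, D, E, F}; δ(B,2) = {D}; δ(F,2) = {A, B, C, D, E}.
Union: {A, B, C, D, E, F}.
After 2: {A, B, C, D, E, F}.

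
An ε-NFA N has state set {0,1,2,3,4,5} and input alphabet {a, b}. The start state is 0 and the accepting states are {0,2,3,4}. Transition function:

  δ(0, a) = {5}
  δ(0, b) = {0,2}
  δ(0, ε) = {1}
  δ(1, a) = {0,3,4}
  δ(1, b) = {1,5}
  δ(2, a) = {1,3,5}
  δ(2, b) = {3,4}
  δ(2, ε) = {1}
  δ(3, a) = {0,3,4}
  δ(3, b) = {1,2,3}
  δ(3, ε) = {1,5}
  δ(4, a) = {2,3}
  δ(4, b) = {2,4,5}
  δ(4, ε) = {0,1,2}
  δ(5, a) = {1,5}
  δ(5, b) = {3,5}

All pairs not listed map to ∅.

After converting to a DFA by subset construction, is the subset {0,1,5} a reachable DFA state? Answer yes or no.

Start state of the DFA: {0,1} (ε-closure of the NFA start).
{0,1} --a--> {0,1,2,3,4,5}  [new]
{0,1} --b--> {0,1,2,5}  [new]
{0,1,2,3,4,5} --a--> {0,1,2,3,4,5}  [seen]
{0,1,2,3,4,5} --b--> {0,1,2,3,4,5}  [seen]
{0,1,2,5} --a--> {0,1,2,3,4,5}  [seen]
{0,1,2,5} --b--> {0,1,2,3,4,5}  [seen]
Reachable DFA states: {0,1}, {0,1,2,3,4,5}, {0,1,2,5}.
{0,1,5} is not among them.

no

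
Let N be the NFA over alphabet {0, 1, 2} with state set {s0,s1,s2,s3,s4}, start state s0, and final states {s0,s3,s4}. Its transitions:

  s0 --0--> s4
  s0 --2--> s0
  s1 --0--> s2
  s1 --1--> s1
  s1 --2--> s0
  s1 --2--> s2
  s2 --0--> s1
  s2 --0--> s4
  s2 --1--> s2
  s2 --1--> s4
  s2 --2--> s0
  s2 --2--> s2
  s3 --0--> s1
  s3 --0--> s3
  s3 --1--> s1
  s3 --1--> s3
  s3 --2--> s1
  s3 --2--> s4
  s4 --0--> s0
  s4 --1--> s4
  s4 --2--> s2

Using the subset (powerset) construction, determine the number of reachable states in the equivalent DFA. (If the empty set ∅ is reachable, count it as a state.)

9

Start state of the DFA: {s0}.
{s0} --0--> {s4}  [new]
{s0} --1--> ∅  [new]
{s0} --2--> {s0}  [seen]
{s4} --0--> {s0}  [seen]
{s4} --1--> {s4}  [seen]
{s4} --2--> {s2}  [new]
∅ --0--> ∅  [seen]
∅ --1--> ∅  [seen]
∅ --2--> ∅  [seen]
{s2} --0--> {s1,s4}  [new]
{s2} --1--> {s2,s4}  [new]
{s2} --2--> {s0,s2}  [new]
{s1,s4} --0--> {s0,s2}  [seen]
{s1,s4} --1--> {s1,s4}  [seen]
{s1,s4} --2--> {s0,s2}  [seen]
{s2,s4} --0--> {s0,s1,s4}  [new]
{s2,s4} --1--> {s2,s4}  [seen]
{s2,s4} --2--> {s0,s2}  [seen]
{s0,s2} --0--> {s1,s4}  [seen]
{s0,s2} --1--> {s2,s4}  [seen]
{s0,s2} --2--> {s0,s2}  [seen]
{s0,s1,s4} --0--> {s0,s2,s4}  [new]
{s0,s1,s4} --1--> {s1,s4}  [seen]
{s0,s1,s4} --2--> {s0,s2}  [seen]
{s0,s2,s4} --0--> {s0,s1,s4}  [seen]
{s0,s2,s4} --1--> {s2,s4}  [seen]
{s0,s2,s4} --2--> {s0,s2}  [seen]
Reachable DFA states: {s0}, {s4}, ∅, {s2}, {s1,s4}, {s2,s4}, {s0,s2}, {s0,s1,s4}, {s0,s2,s4}.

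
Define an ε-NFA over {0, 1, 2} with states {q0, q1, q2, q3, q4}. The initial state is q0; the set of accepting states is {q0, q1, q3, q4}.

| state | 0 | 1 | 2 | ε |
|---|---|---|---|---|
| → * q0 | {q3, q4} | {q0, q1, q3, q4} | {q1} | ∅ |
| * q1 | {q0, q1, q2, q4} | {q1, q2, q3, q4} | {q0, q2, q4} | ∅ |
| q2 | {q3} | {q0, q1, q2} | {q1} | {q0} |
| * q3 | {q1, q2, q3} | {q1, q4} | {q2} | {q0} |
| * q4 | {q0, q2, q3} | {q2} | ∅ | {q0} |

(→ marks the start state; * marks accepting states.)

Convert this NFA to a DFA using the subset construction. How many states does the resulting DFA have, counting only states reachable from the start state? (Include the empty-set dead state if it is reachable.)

9

Start state of the DFA: {q0} (ε-closure of the NFA start).
{q0} --0--> {q0, q3, q4}  [new]
{q0} --1--> {q0, q1, q3, q4}  [new]
{q0} --2--> {q1}  [new]
{q0, q3, q4} --0--> {q0, q1, q2, q3, q4}  [new]
{q0, q3, q4} --1--> {q0, q1, q2, q3, q4}  [seen]
{q0, q3, q4} --2--> {q0, q1, q2}  [new]
{q0, q1, q3, q4} --0--> {q0, q1, q2, q3, q4}  [seen]
{q0, q1, q3, q4} --1--> {q0, q1, q2, q3, q4}  [seen]
{q0, q1, q3, q4} --2--> {q0, q1, q2, q4}  [new]
{q1} --0--> {q0, q1, q2, q4}  [seen]
{q1} --1--> {q0, q1, q2, q3, q4}  [seen]
{q1} --2--> {q0, q2, q4}  [new]
{q0, q1, q2, q3, q4} --0--> {q0, q1, q2, q3, q4}  [seen]
{q0, q1, q2, q3, q4} --1--> {q0, q1, q2, q3, q4}  [seen]
{q0, q1, q2, q3, q4} --2--> {q0, q1, q2, q4}  [seen]
{q0, q1, q2} --0--> {q0, q1, q2, q3, q4}  [seen]
{q0, q1, q2} --1--> {q0, q1, q2, q3, q4}  [seen]
{q0, q1, q2} --2--> {q0, q1, q2, q4}  [seen]
{q0, q1, q2, q4} --0--> {q0, q1, q2, q3, q4}  [seen]
{q0, q1, q2, q4} --1--> {q0, q1, q2, q3, q4}  [seen]
{q0, q1, q2, q4} --2--> {q0, q1, q2, q4}  [seen]
{q0, q2, q4} --0--> {q0, q2, q3, q4}  [new]
{q0, q2, q4} --1--> {q0, q1, q2, q3, q4}  [seen]
{q0, q2, q4} --2--> {q1}  [seen]
{q0, q2, q3, q4} --0--> {q0, q1, q2, q3, q4}  [seen]
{q0, q2, q3, q4} --1--> {q0, q1, q2, q3, q4}  [seen]
{q0, q2, q3, q4} --2--> {q0, q1, q2}  [seen]
Reachable DFA states: {q0}, {q0, q3, q4}, {q0, q1, q3, q4}, {q1}, {q0, q1, q2, q3, q4}, {q0, q1, q2}, {q0, q1, q2, q4}, {q0, q2, q4}, {q0, q2, q3, q4}.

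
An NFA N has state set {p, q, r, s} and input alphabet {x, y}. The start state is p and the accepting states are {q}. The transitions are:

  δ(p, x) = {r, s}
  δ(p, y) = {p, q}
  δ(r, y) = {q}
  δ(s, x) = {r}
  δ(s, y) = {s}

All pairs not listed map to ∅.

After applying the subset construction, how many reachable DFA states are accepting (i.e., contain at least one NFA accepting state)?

3

Start state of the DFA: {p}.
{p} --x--> {r, s}  [new]
{p} --y--> {p, q}  [new]
{r, s} --x--> {r}  [new]
{r, s} --y--> {q, s}  [new]
{p, q} --x--> {r, s}  [seen]
{p, q} --y--> {p, q}  [seen]
{r} --x--> ∅  [new]
{r} --y--> {q}  [new]
{q, s} --x--> {r}  [seen]
{q, s} --y--> {s}  [new]
∅ --x--> ∅  [seen]
∅ --y--> ∅  [seen]
{q} --x--> ∅  [seen]
{q} --y--> ∅  [seen]
{s} --x--> {r}  [seen]
{s} --y--> {s}  [seen]
Reachable DFA states: {p}, {r, s}, {p, q}, {r}, {q, s}, ∅, {q}, {s}.
Accepting DFA states (contain an NFA accepting state): {p, q}, {q, s}, {q}.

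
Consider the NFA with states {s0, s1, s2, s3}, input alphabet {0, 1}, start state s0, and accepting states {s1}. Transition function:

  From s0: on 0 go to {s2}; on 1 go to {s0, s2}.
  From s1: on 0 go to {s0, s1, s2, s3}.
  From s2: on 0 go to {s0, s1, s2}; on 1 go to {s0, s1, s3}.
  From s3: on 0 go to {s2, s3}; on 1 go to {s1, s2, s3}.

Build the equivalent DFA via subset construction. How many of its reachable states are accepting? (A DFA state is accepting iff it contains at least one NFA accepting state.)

3

Start state of the DFA: {s0}.
{s0} --0--> {s2}  [new]
{s0} --1--> {s0, s2}  [new]
{s2} --0--> {s0, s1, s2}  [new]
{s2} --1--> {s0, s1, s3}  [new]
{s0, s2} --0--> {s0, s1, s2}  [seen]
{s0, s2} --1--> {s0, s1, s2, s3}  [new]
{s0, s1, s2} --0--> {s0, s1, s2, s3}  [seen]
{s0, s1, s2} --1--> {s0, s1, s2, s3}  [seen]
{s0, s1, s3} --0--> {s0, s1, s2, s3}  [seen]
{s0, s1, s3} --1--> {s0, s1, s2, s3}  [seen]
{s0, s1, s2, s3} --0--> {s0, s1, s2, s3}  [seen]
{s0, s1, s2, s3} --1--> {s0, s1, s2, s3}  [seen]
Reachable DFA states: {s0}, {s2}, {s0, s2}, {s0, s1, s2}, {s0, s1, s3}, {s0, s1, s2, s3}.
Accepting DFA states (contain an NFA accepting state): {s0, s1, s2}, {s0, s1, s3}, {s0, s1, s2, s3}.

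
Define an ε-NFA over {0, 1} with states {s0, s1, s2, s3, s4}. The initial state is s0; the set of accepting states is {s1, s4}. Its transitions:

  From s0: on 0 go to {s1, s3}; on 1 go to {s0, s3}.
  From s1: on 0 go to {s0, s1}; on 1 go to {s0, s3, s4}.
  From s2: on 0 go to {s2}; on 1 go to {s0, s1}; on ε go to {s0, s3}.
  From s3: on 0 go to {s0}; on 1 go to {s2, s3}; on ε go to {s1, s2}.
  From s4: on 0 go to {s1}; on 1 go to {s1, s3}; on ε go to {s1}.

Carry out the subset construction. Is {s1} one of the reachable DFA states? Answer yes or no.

Start state of the DFA: {s0} (ε-closure of the NFA start).
{s0} --0--> {s0, s1, s2, s3}  [new]
{s0} --1--> {s0, s1, s2, s3}  [seen]
{s0, s1, s2, s3} --0--> {s0, s1, s2, s3}  [seen]
{s0, s1, s2, s3} --1--> {s0, s1, s2, s3, s4}  [new]
{s0, s1, s2, s3, s4} --0--> {s0, s1, s2, s3}  [seen]
{s0, s1, s2, s3, s4} --1--> {s0, s1, s2, s3, s4}  [seen]
Reachable DFA states: {s0}, {s0, s1, s2, s3}, {s0, s1, s2, s3, s4}.
{s1} is not among them.

no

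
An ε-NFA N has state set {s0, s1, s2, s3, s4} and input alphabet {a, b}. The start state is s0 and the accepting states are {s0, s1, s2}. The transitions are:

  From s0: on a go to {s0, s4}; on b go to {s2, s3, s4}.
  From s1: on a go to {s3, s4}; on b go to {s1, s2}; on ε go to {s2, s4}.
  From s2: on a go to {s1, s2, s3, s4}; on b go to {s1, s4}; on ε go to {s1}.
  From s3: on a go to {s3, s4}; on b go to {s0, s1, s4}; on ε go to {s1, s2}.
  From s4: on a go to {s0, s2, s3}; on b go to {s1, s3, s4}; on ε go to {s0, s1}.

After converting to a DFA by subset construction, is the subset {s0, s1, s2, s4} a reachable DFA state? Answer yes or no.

yes

Start state of the DFA: {s0} (ε-closure of the NFA start).
{s0} --a--> {s0, s1, s2, s4}  [new]
{s0} --b--> {s0, s1, s2, s3, s4}  [new]
{s0, s1, s2, s4} --a--> {s0, s1, s2, s3, s4}  [seen]
{s0, s1, s2, s4} --b--> {s0, s1, s2, s3, s4}  [seen]
{s0, s1, s2, s3, s4} --a--> {s0, s1, s2, s3, s4}  [seen]
{s0, s1, s2, s3, s4} --b--> {s0, s1, s2, s3, s4}  [seen]
Reachable DFA states: {s0}, {s0, s1, s2, s4}, {s0, s1, s2, s3, s4}.
{s0, s1, s2, s4} is among them.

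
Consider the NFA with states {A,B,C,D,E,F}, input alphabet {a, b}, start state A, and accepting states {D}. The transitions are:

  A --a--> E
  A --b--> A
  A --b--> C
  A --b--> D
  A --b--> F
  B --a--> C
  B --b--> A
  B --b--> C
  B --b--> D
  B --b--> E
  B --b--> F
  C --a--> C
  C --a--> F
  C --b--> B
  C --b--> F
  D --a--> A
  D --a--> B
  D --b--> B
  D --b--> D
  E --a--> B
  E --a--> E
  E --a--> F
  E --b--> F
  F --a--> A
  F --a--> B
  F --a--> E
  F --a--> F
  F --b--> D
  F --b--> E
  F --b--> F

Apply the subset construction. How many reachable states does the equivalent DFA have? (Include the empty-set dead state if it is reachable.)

11

Start state of the DFA: {A}.
{A} --a--> {E}  [new]
{A} --b--> {A,C,D,F}  [new]
{E} --a--> {B,E,F}  [new]
{E} --b--> {F}  [new]
{A,C,D,F} --a--> {A,B,C,E,F}  [new]
{A,C,D,F} --b--> {A,B,C,D,E,F}  [new]
{B,E,F} --a--> {A,B,C,E,F}  [seen]
{B,E,F} --b--> {A,C,D,E,F}  [new]
{F} --a--> {A,B,E,F}  [new]
{F} --b--> {D,E,F}  [new]
{A,B,C,E,F} --a--> {A,B,C,E,F}  [seen]
{A,B,C,E,F} --b--> {A,B,C,D,E,F}  [seen]
{A,B,C,D,E,F} --a--> {A,B,C,E,F}  [seen]
{A,B,C,D,E,F} --b--> {A,B,C,D,E,F}  [seen]
{A,C,D,E,F} --a--> {A,B,C,E,F}  [seen]
{A,C,D,E,F} --b--> {A,B,C,D,E,F}  [seen]
{A,B,E,F} --a--> {A,B,C,E,F}  [seen]
{A,B,E,F} --b--> {A,C,D,E,F}  [seen]
{D,E,F} --a--> {A,B,E,F}  [seen]
{D,E,F} --b--> {B,D,E,F}  [new]
{B,D,E,F} --a--> {A,B,C,E,F}  [seen]
{B,D,E,F} --b--> {A,B,C,D,E,F}  [seen]
Reachable DFA states: {A}, {E}, {A,C,D,F}, {B,E,F}, {F}, {A,B,C,E,F}, {A,B,C,D,E,F}, {A,C,D,E,F}, {A,B,E,F}, {D,E,F}, {B,D,E,F}.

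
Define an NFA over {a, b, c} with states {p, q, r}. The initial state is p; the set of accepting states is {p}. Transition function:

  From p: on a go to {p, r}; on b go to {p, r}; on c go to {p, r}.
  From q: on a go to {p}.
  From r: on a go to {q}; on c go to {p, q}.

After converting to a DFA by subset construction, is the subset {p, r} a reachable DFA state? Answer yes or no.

Start state of the DFA: {p}.
{p} --a--> {p, r}  [new]
{p} --b--> {p, r}  [seen]
{p} --c--> {p, r}  [seen]
{p, r} --a--> {p, q, r}  [new]
{p, r} --b--> {p, r}  [seen]
{p, r} --c--> {p, q, r}  [seen]
{p, q, r} --a--> {p, q, r}  [seen]
{p, q, r} --b--> {p, r}  [seen]
{p, q, r} --c--> {p, q, r}  [seen]
Reachable DFA states: {p}, {p, r}, {p, q, r}.
{p, r} is among them.

yes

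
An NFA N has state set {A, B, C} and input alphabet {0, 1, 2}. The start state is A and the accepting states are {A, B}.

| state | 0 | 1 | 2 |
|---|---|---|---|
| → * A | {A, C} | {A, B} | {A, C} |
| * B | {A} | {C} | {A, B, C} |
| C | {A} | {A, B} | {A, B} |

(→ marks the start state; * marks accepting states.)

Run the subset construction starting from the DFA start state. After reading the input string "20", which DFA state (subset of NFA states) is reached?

Start: {A}.
δ(A,2) = {A, C}.
Union: {A, C}.
After 2: {A, C}.
δ(A,0) = {A, C}; δ(C,0) = {A}.
Union: {A, C}.
After 0: {A, C}.

{A, C}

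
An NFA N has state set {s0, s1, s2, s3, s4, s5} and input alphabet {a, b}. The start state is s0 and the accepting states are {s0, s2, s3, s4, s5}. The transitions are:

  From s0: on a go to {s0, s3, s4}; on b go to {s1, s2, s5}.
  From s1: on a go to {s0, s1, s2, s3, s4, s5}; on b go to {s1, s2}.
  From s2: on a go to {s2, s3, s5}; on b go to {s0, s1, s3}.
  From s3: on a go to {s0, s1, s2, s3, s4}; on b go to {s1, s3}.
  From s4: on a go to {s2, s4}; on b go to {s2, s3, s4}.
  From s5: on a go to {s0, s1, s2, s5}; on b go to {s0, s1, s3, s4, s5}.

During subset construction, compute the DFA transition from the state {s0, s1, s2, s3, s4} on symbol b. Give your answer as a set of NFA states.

δ(s0,b) = {s1, s2, s5}; δ(s1,b) = {s1, s2}; δ(s2,b) = {s0, s1, s3}; δ(s3,b) = {s1, s3}; δ(s4,b) = {s2, s3, s4}.
Union: {s0, s1, s2, s3, s4, s5}.

{s0, s1, s2, s3, s4, s5}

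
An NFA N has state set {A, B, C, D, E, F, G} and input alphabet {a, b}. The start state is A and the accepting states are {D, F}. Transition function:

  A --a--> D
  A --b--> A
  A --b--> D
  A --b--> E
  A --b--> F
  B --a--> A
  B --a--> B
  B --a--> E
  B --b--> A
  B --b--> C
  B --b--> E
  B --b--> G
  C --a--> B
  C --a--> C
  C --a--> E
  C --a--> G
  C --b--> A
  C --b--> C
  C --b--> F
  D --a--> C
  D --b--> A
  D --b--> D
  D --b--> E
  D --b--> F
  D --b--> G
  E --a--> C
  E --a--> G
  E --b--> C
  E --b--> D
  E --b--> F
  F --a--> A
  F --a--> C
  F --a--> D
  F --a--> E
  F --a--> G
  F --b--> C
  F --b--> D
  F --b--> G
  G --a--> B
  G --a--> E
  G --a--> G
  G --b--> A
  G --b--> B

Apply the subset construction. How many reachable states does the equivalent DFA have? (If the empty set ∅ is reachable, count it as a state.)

13

Start state of the DFA: {A}.
{A} --a--> {D}  [new]
{A} --b--> {A, D, E, F}  [new]
{D} --a--> {C}  [new]
{D} --b--> {A, D, E, F, G}  [new]
{A, D, E, F} --a--> {A, C, D, E, G}  [new]
{A, D, E, F} --b--> {A, C, D, E, F, G}  [new]
{C} --a--> {B, C, E, G}  [new]
{C} --b--> {A, C, F}  [new]
{A, D, E, F, G} --a--> {A, B, C, D, E, G}  [new]
{A, D, E, F, G} --b--> {A, B, C, D, E, F, G}  [new]
{A, C, D, E, G} --a--> {B, C, D, E, G}  [new]
{A, C, D, E, G} --b--> {A, B, C, D, E, F, G}  [seen]
{A, C, D, E, F, G} --a--> {A, B, C, D, E, G}  [seen]
{A, C, D, E, F, G} --b--> {A, B, C, D, E, F, G}  [seen]
{B, C, E, G} --a--> {A, B, C, E, G}  [new]
{B, C, E, G} --b--> {A, B, C, D, E, F, G}  [seen]
{A, C, F} --a--> {A, B, C, D, E, G}  [seen]
{A, C, F} --b--> {A, C, D, E, F, G}  [seen]
{A, B, C, D, E, G} --a--> {A, B, C, D, E, G}  [seen]
{A, B, C, D, E, G} --b--> {A, B, C, D, E, F, G}  [seen]
{A, B, C, D, E, F, G} --a--> {A, B, C, D, E, G}  [seen]
{A, B, C, D, E, F, G} --b--> {A, B, C, D, E, F, G}  [seen]
{B, C, D, E, G} --a--> {A, B, C, E, G}  [seen]
{B, C, D, E, G} --b--> {A, B, C, D, E, F, G}  [seen]
{A, B, C, E, G} --a--> {A, B, C, D, E, G}  [seen]
{A, B, C, E, G} --b--> {A, B, C, D, E, F, G}  [seen]
Reachable DFA states: {A}, {D}, {A, D, E, F}, {C}, {A, D, E, F, G}, {A, C, D, E, G}, {A, C, D, E, F, G}, {B, C, E, G}, {A, C, F}, {A, B, C, D, E, G}, {A, B, C, D, E, F, G}, {B, C, D, E, G}, {A, B, C, E, G}.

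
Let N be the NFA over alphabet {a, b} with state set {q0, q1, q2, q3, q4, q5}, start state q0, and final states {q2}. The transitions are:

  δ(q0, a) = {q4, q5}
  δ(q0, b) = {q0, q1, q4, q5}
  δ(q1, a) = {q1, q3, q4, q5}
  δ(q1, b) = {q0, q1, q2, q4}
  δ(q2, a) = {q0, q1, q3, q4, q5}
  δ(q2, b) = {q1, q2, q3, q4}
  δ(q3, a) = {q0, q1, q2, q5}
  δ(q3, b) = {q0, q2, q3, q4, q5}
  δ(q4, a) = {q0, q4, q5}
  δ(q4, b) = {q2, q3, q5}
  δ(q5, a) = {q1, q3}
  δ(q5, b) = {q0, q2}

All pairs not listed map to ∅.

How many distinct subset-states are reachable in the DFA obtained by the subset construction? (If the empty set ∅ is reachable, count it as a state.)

6

Start state of the DFA: {q0}.
{q0} --a--> {q4, q5}  [new]
{q0} --b--> {q0, q1, q4, q5}  [new]
{q4, q5} --a--> {q0, q1, q3, q4, q5}  [new]
{q4, q5} --b--> {q0, q2, q3, q5}  [new]
{q0, q1, q4, q5} --a--> {q0, q1, q3, q4, q5}  [seen]
{q0, q1, q4, q5} --b--> {q0, q1, q2, q3, q4, q5}  [new]
{q0, q1, q3, q4, q5} --a--> {q0, q1, q2, q3, q4, q5}  [seen]
{q0, q1, q3, q4, q5} --b--> {q0, q1, q2, q3, q4, q5}  [seen]
{q0, q2, q3, q5} --a--> {q0, q1, q2, q3, q4, q5}  [seen]
{q0, q2, q3, q5} --b--> {q0, q1, q2, q3, q4, q5}  [seen]
{q0, q1, q2, q3, q4, q5} --a--> {q0, q1, q2, q3, q4, q5}  [seen]
{q0, q1, q2, q3, q4, q5} --b--> {q0, q1, q2, q3, q4, q5}  [seen]
Reachable DFA states: {q0}, {q4, q5}, {q0, q1, q4, q5}, {q0, q1, q3, q4, q5}, {q0, q2, q3, q5}, {q0, q1, q2, q3, q4, q5}.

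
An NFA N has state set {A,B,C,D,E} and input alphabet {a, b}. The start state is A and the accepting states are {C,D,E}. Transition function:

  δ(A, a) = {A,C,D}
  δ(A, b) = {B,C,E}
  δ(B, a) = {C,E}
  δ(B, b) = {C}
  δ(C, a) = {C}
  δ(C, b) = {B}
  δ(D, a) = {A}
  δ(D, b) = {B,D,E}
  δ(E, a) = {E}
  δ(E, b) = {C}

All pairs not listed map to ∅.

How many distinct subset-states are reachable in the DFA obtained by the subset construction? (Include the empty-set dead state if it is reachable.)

8

Start state of the DFA: {A}.
{A} --a--> {A,C,D}  [new]
{A} --b--> {B,C,E}  [new]
{A,C,D} --a--> {A,C,D}  [seen]
{A,C,D} --b--> {B,C,D,E}  [new]
{B,C,E} --a--> {C,E}  [new]
{B,C,E} --b--> {B,C}  [new]
{B,C,D,E} --a--> {A,C,E}  [new]
{B,C,D,E} --b--> {B,C,D,E}  [seen]
{C,E} --a--> {C,E}  [seen]
{C,E} --b--> {B,C}  [seen]
{B,C} --a--> {C,E}  [seen]
{B,C} --b--> {B,C}  [seen]
{A,C,E} --a--> {A,C,D,E}  [new]
{A,C,E} --b--> {B,C,E}  [seen]
{A,C,D,E} --a--> {A,C,D,E}  [seen]
{A,C,D,E} --b--> {B,C,D,E}  [seen]
Reachable DFA states: {A}, {A,C,D}, {B,C,E}, {B,C,D,E}, {C,E}, {B,C}, {A,C,E}, {A,C,D,E}.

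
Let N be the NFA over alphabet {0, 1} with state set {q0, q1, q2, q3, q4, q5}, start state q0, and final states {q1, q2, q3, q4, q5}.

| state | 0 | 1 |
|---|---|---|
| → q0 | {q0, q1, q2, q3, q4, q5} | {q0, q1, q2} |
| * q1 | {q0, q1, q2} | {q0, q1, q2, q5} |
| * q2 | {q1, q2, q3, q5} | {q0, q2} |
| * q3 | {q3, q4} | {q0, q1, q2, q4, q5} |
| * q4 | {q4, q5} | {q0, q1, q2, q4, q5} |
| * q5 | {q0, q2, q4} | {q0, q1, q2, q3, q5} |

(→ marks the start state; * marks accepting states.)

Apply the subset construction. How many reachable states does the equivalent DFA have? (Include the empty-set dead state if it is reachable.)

5

Start state of the DFA: {q0}.
{q0} --0--> {q0, q1, q2, q3, q4, q5}  [new]
{q0} --1--> {q0, q1, q2}  [new]
{q0, q1, q2, q3, q4, q5} --0--> {q0, q1, q2, q3, q4, q5}  [seen]
{q0, q1, q2, q3, q4, q5} --1--> {q0, q1, q2, q3, q4, q5}  [seen]
{q0, q1, q2} --0--> {q0, q1, q2, q3, q4, q5}  [seen]
{q0, q1, q2} --1--> {q0, q1, q2, q5}  [new]
{q0, q1, q2, q5} --0--> {q0, q1, q2, q3, q4, q5}  [seen]
{q0, q1, q2, q5} --1--> {q0, q1, q2, q3, q5}  [new]
{q0, q1, q2, q3, q5} --0--> {q0, q1, q2, q3, q4, q5}  [seen]
{q0, q1, q2, q3, q5} --1--> {q0, q1, q2, q3, q4, q5}  [seen]
Reachable DFA states: {q0}, {q0, q1, q2, q3, q4, q5}, {q0, q1, q2}, {q0, q1, q2, q5}, {q0, q1, q2, q3, q5}.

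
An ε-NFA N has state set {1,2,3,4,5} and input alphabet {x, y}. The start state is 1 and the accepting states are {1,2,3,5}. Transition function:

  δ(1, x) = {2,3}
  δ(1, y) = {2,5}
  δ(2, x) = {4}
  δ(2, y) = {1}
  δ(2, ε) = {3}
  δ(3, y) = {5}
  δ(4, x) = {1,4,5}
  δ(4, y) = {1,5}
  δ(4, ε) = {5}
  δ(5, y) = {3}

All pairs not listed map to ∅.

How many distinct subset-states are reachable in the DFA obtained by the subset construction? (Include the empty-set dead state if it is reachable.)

10

Start state of the DFA: {1} (ε-closure of the NFA start).
{1} --x--> {2,3}  [new]
{1} --y--> {2,3,5}  [new]
{2,3} --x--> {4,5}  [new]
{2,3} --y--> {1,5}  [new]
{2,3,5} --x--> {4,5}  [seen]
{2,3,5} --y--> {1,3,5}  [new]
{4,5} --x--> {1,4,5}  [new]
{4,5} --y--> {1,3,5}  [seen]
{1,5} --x--> {2,3}  [seen]
{1,5} --y--> {2,3,5}  [seen]
{1,3,5} --x--> {2,3}  [seen]
{1,3,5} --y--> {2,3,5}  [seen]
{1,4,5} --x--> {1,2,3,4,5}  [new]
{1,4,5} --y--> {1,2,3,5}  [new]
{1,2,3,4,5} --x--> {1,2,3,4,5}  [seen]
{1,2,3,4,5} --y--> {1,2,3,5}  [seen]
{1,2,3,5} --x--> {2,3,4,5}  [new]
{1,2,3,5} --y--> {1,2,3,5}  [seen]
{2,3,4,5} --x--> {1,4,5}  [seen]
{2,3,4,5} --y--> {1,3,5}  [seen]
Reachable DFA states: {1}, {2,3}, {2,3,5}, {4,5}, {1,5}, {1,3,5}, {1,4,5}, {1,2,3,4,5}, {1,2,3,5}, {2,3,4,5}.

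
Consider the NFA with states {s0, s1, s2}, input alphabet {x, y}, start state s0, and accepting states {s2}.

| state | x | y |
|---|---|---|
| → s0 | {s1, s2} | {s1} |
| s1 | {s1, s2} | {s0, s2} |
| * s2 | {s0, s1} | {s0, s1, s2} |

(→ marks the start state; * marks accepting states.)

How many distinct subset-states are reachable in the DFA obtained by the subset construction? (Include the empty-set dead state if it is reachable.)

5

Start state of the DFA: {s0}.
{s0} --x--> {s1, s2}  [new]
{s0} --y--> {s1}  [new]
{s1, s2} --x--> {s0, s1, s2}  [new]
{s1, s2} --y--> {s0, s1, s2}  [seen]
{s1} --x--> {s1, s2}  [seen]
{s1} --y--> {s0, s2}  [new]
{s0, s1, s2} --x--> {s0, s1, s2}  [seen]
{s0, s1, s2} --y--> {s0, s1, s2}  [seen]
{s0, s2} --x--> {s0, s1, s2}  [seen]
{s0, s2} --y--> {s0, s1, s2}  [seen]
Reachable DFA states: {s0}, {s1, s2}, {s1}, {s0, s1, s2}, {s0, s2}.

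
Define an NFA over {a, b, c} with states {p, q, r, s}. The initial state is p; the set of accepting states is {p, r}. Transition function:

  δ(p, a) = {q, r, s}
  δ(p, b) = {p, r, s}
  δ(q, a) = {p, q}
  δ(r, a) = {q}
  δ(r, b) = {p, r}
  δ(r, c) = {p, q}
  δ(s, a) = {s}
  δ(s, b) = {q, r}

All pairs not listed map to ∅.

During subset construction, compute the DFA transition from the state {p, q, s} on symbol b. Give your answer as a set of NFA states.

δ(p,b) = {p, r, s}; δ(q,b) = ∅; δ(s,b) = {q, r}.
Union: {p, q, r, s}.

{p, q, r, s}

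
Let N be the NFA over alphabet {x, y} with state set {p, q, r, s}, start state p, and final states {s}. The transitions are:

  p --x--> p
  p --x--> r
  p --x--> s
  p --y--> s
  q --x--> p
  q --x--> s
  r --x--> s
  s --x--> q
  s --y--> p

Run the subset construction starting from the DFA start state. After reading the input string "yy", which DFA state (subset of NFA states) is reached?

{p}

Start: {p}.
δ(p,y) = {s}.
Union: {s}.
After y: {s}.
δ(s,y) = {p}.
Union: {p}.
After y: {p}.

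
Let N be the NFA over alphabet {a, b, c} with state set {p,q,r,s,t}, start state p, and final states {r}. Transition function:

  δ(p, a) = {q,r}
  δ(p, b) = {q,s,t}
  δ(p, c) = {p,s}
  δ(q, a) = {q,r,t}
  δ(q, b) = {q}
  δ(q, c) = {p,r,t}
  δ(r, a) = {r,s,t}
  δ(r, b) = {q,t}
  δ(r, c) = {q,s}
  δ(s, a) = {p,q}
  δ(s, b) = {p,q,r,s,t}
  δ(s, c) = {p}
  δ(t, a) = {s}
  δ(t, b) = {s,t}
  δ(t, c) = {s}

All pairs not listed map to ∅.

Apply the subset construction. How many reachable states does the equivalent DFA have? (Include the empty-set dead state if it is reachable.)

11

Start state of the DFA: {p}.
{p} --a--> {q,r}  [new]
{p} --b--> {q,s,t}  [new]
{p} --c--> {p,s}  [new]
{q,r} --a--> {q,r,s,t}  [new]
{q,r} --b--> {q,t}  [new]
{q,r} --c--> {p,q,r,s,t}  [new]
{q,s,t} --a--> {p,q,r,s,t}  [seen]
{q,s,t} --b--> {p,q,r,s,t}  [seen]
{q,s,t} --c--> {p,r,s,t}  [new]
{p,s} --a--> {p,q,r}  [new]
{p,s} --b--> {p,q,r,s,t}  [seen]
{p,s} --c--> {p,s}  [seen]
{q,r,s,t} --a--> {p,q,r,s,t}  [seen]
{q,r,s,t} --b--> {p,q,r,s,t}  [seen]
{q,r,s,t} --c--> {p,q,r,s,t}  [seen]
{q,t} --a--> {q,r,s,t}  [seen]
{q,t} --b--> {q,s,t}  [seen]
{q,t} --c--> {p,r,s,t}  [seen]
{p,q,r,s,t} --a--> {p,q,r,s,t}  [seen]
{p,q,r,s,t} --b--> {p,q,r,s,t}  [seen]
{p,q,r,s,t} --c--> {p,q,r,s,t}  [seen]
{p,r,s,t} --a--> {p,q,r,s,t}  [seen]
{p,r,s,t} --b--> {p,q,r,s,t}  [seen]
{p,r,s,t} --c--> {p,q,s}  [new]
{p,q,r} --a--> {q,r,s,t}  [seen]
{p,q,r} --b--> {q,s,t}  [seen]
{p,q,r} --c--> {p,q,r,s,t}  [seen]
{p,q,s} --a--> {p,q,r,t}  [new]
{p,q,s} --b--> {p,q,r,s,t}  [seen]
{p,q,s} --c--> {p,r,s,t}  [seen]
{p,q,r,t} --a--> {q,r,s,t}  [seen]
{p,q,r,t} --b--> {q,s,t}  [seen]
{p,q,r,t} --c--> {p,q,r,s,t}  [seen]
Reachable DFA states: {p}, {q,r}, {q,s,t}, {p,s}, {q,r,s,t}, {q,t}, {p,q,r,s,t}, {p,r,s,t}, {p,q,r}, {p,q,s}, {p,q,r,t}.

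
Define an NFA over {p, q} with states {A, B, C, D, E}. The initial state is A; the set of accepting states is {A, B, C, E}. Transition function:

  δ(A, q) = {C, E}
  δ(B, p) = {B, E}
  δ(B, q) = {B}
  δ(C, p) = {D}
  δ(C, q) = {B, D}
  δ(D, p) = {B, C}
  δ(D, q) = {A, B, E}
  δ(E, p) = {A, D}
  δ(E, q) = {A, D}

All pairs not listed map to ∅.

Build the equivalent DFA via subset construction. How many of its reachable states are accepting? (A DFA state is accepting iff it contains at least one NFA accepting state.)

Start state of the DFA: {A}.
{A} --p--> ∅  [new]
{A} --q--> {C, E}  [new]
∅ --p--> ∅  [seen]
∅ --q--> ∅  [seen]
{C, E} --p--> {A, D}  [new]
{C, E} --q--> {A, B, D}  [new]
{A, D} --p--> {B, C}  [new]
{A, D} --q--> {A, B, C, E}  [new]
{A, B, D} --p--> {B, C, E}  [new]
{A, B, D} --q--> {A, B, C, E}  [seen]
{B, C} --p--> {B, D, E}  [new]
{B, C} --q--> {B, D}  [new]
{A, B, C, E} --p--> {A, B, D, E}  [new]
{A, B, C, E} --q--> {A, B, C, D, E}  [new]
{B, C, E} --p--> {A, B, D, E}  [seen]
{B, C, E} --q--> {A, B, D}  [seen]
{B, D, E} --p--> {A, B, C, D, E}  [seen]
{B, D, E} --q--> {A, B, D, E}  [seen]
{B, D} --p--> {B, C, E}  [seen]
{B, D} --q--> {A, B, E}  [new]
{A, B, D, E} --p--> {A, B, C, D, E}  [seen]
{A, B, D, E} --q--> {A, B, C, D, E}  [seen]
{A, B, C, D, E} --p--> {A, B, C, D, E}  [seen]
{A, B, C, D, E} --q--> {A, B, C, D, E}  [seen]
{A, B, E} --p--> {A, B, D, E}  [seen]
{A, B, E} --q--> {A, B, C, D, E}  [seen]
Reachable DFA states: {A}, ∅, {C, E}, {A, D}, {A, B, D}, {B, C}, {A, B, C, E}, {B, C, E}, {B, D, E}, {B, D}, {A, B, D, E}, {A, B, C, D, E}, {A, B, E}.
Accepting DFA states (contain an NFA accepting state): {A}, {C, E}, {A, D}, {A, B, D}, {B, C}, {A, B, C, E}, {B, C, E}, {B, D, E}, {B, D}, {A, B, D, E}, {A, B, C, D, E}, {A, B, E}.

12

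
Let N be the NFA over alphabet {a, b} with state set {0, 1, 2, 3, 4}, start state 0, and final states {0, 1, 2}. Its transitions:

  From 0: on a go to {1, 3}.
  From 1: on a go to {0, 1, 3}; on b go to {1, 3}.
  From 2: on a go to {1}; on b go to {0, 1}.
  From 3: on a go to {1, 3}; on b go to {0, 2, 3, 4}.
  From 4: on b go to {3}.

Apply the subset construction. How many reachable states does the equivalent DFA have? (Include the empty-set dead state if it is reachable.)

5

Start state of the DFA: {0}.
{0} --a--> {1, 3}  [new]
{0} --b--> ∅  [new]
{1, 3} --a--> {0, 1, 3}  [new]
{1, 3} --b--> {0, 1, 2, 3, 4}  [new]
∅ --a--> ∅  [seen]
∅ --b--> ∅  [seen]
{0, 1, 3} --a--> {0, 1, 3}  [seen]
{0, 1, 3} --b--> {0, 1, 2, 3, 4}  [seen]
{0, 1, 2, 3, 4} --a--> {0, 1, 3}  [seen]
{0, 1, 2, 3, 4} --b--> {0, 1, 2, 3, 4}  [seen]
Reachable DFA states: {0}, {1, 3}, ∅, {0, 1, 3}, {0, 1, 2, 3, 4}.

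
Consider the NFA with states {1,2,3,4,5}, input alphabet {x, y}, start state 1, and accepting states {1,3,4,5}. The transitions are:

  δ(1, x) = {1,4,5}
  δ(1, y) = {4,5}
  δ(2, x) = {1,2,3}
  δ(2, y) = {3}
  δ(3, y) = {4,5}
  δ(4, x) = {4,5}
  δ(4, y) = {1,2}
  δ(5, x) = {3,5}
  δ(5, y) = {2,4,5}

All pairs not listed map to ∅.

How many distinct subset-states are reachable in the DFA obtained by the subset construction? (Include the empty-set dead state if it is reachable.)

7

Start state of the DFA: {1}.
{1} --x--> {1,4,5}  [new]
{1} --y--> {4,5}  [new]
{1,4,5} --x--> {1,3,4,5}  [new]
{1,4,5} --y--> {1,2,4,5}  [new]
{4,5} --x--> {3,4,5}  [new]
{4,5} --y--> {1,2,4,5}  [seen]
{1,3,4,5} --x--> {1,3,4,5}  [seen]
{1,3,4,5} --y--> {1,2,4,5}  [seen]
{1,2,4,5} --x--> {1,2,3,4,5}  [new]
{1,2,4,5} --y--> {1,2,3,4,5}  [seen]
{3,4,5} --x--> {3,4,5}  [seen]
{3,4,5} --y--> {1,2,4,5}  [seen]
{1,2,3,4,5} --x--> {1,2,3,4,5}  [seen]
{1,2,3,4,5} --y--> {1,2,3,4,5}  [seen]
Reachable DFA states: {1}, {1,4,5}, {4,5}, {1,3,4,5}, {1,2,4,5}, {3,4,5}, {1,2,3,4,5}.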